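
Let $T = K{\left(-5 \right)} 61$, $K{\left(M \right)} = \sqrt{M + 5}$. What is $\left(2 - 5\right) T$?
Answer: $0$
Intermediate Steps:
$K{\left(M \right)} = \sqrt{5 + M}$
$T = 0$ ($T = \sqrt{5 - 5} \cdot 61 = \sqrt{0} \cdot 61 = 0 \cdot 61 = 0$)
$\left(2 - 5\right) T = \left(2 - 5\right) 0 = \left(-3\right) 0 = 0$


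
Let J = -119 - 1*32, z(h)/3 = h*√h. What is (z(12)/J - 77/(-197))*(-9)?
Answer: -693/197 + 648*√3/151 ≈ 3.9151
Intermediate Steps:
z(h) = 3*h^(3/2) (z(h) = 3*(h*√h) = 3*h^(3/2))
J = -151 (J = -119 - 32 = -151)
(z(12)/J - 77/(-197))*(-9) = ((3*12^(3/2))/(-151) - 77/(-197))*(-9) = ((3*(24*√3))*(-1/151) - 77*(-1/197))*(-9) = ((72*√3)*(-1/151) + 77/197)*(-9) = (-72*√3/151 + 77/197)*(-9) = (77/197 - 72*√3/151)*(-9) = -693/197 + 648*√3/151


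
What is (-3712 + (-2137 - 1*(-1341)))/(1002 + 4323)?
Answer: -4508/5325 ≈ -0.84657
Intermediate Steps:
(-3712 + (-2137 - 1*(-1341)))/(1002 + 4323) = (-3712 + (-2137 + 1341))/5325 = (-3712 - 796)*(1/5325) = -4508*1/5325 = -4508/5325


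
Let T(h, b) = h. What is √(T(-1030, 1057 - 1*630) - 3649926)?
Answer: 2*I*√912739 ≈ 1910.7*I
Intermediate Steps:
√(T(-1030, 1057 - 1*630) - 3649926) = √(-1030 - 3649926) = √(-3650956) = 2*I*√912739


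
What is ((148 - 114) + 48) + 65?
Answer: 147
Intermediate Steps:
((148 - 114) + 48) + 65 = (34 + 48) + 65 = 82 + 65 = 147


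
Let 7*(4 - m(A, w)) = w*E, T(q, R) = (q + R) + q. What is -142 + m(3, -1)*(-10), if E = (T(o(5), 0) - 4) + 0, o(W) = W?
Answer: -1334/7 ≈ -190.57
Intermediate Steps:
T(q, R) = R + 2*q (T(q, R) = (R + q) + q = R + 2*q)
E = 6 (E = ((0 + 2*5) - 4) + 0 = ((0 + 10) - 4) + 0 = (10 - 4) + 0 = 6 + 0 = 6)
m(A, w) = 4 - 6*w/7 (m(A, w) = 4 - w*6/7 = 4 - 6*w/7)
-142 + m(3, -1)*(-10) = -142 + (4 - 6/7*(-1))*(-10) = -142 + (4 + 6/7)*(-10) = -142 + (34/7)*(-10) = -142 - 340/7 = -1334/7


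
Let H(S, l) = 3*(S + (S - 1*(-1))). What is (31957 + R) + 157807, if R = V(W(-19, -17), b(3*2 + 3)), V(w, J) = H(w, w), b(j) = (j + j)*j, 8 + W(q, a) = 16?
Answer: 189815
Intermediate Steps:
W(q, a) = 8 (W(q, a) = -8 + 16 = 8)
b(j) = 2*j² (b(j) = (2*j)*j = 2*j²)
H(S, l) = 3 + 6*S (H(S, l) = 3*(S + (S + 1)) = 3*(S + (1 + S)) = 3*(1 + 2*S) = 3 + 6*S)
V(w, J) = 3 + 6*w
R = 51 (R = 3 + 6*8 = 3 + 48 = 51)
(31957 + R) + 157807 = (31957 + 51) + 157807 = 32008 + 157807 = 189815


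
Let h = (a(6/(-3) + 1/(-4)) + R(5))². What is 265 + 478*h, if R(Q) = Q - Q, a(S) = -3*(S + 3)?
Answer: 21479/8 ≈ 2684.9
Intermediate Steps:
a(S) = -9 - 3*S (a(S) = -3*(3 + S) = -9 - 3*S)
R(Q) = 0
h = 81/16 (h = ((-9 - 3*(6/(-3) + 1/(-4))) + 0)² = ((-9 - 3*(6*(-⅓) + 1*(-¼))) + 0)² = ((-9 - 3*(-2 - ¼)) + 0)² = ((-9 - 3*(-9/4)) + 0)² = ((-9 + 27/4) + 0)² = (-9/4 + 0)² = (-9/4)² = 81/16 ≈ 5.0625)
265 + 478*h = 265 + 478*(81/16) = 265 + 19359/8 = 21479/8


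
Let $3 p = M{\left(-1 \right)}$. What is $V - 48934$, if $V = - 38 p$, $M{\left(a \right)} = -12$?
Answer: $-48782$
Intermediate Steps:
$p = -4$ ($p = \frac{1}{3} \left(-12\right) = -4$)
$V = 152$ ($V = \left(-38\right) \left(-4\right) = 152$)
$V - 48934 = 152 - 48934 = -48782$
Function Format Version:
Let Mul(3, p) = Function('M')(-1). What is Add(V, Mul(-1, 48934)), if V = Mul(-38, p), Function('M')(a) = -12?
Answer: -48782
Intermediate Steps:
p = -4 (p = Mul(Rational(1, 3), -12) = -4)
V = 152 (V = Mul(-38, -4) = 152)
Add(V, Mul(-1, 48934)) = Add(152, Mul(-1, 48934)) = Add(152, -48934) = -48782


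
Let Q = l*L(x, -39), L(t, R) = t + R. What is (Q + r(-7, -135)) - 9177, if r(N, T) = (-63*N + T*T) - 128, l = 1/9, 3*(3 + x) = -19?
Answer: 252602/27 ≈ 9355.6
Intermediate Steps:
x = -28/3 (x = -3 + (⅓)*(-19) = -3 - 19/3 = -28/3 ≈ -9.3333)
l = ⅑ ≈ 0.11111
L(t, R) = R + t
r(N, T) = -128 + T² - 63*N (r(N, T) = (-63*N + T²) - 128 = (T² - 63*N) - 128 = -128 + T² - 63*N)
Q = -145/27 (Q = (-39 - 28/3)/9 = (⅑)*(-145/3) = -145/27 ≈ -5.3704)
(Q + r(-7, -135)) - 9177 = (-145/27 + (-128 + (-135)² - 63*(-7))) - 9177 = (-145/27 + (-128 + 18225 + 441)) - 9177 = (-145/27 + 18538) - 9177 = 500381/27 - 9177 = 252602/27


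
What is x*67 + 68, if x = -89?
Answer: -5895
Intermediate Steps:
x*67 + 68 = -89*67 + 68 = -5963 + 68 = -5895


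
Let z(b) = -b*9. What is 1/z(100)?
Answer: -1/900 ≈ -0.0011111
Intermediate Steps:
z(b) = -9*b
1/z(100) = 1/(-9*100) = 1/(-900) = -1/900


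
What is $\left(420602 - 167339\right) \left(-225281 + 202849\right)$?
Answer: $-5681195616$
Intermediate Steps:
$\left(420602 - 167339\right) \left(-225281 + 202849\right) = 253263 \left(-22432\right) = -5681195616$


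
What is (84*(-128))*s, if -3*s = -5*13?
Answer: -232960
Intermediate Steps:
s = 65/3 (s = -(-5)*13/3 = -1/3*(-65) = 65/3 ≈ 21.667)
(84*(-128))*s = (84*(-128))*(65/3) = -10752*65/3 = -232960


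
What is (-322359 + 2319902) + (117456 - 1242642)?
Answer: 872357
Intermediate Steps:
(-322359 + 2319902) + (117456 - 1242642) = 1997543 - 1125186 = 872357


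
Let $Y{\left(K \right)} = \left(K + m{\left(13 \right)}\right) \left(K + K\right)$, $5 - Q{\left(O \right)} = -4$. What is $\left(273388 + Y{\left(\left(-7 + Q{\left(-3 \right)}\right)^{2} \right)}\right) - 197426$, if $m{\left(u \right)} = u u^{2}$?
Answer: $93570$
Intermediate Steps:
$Q{\left(O \right)} = 9$ ($Q{\left(O \right)} = 5 - -4 = 5 + 4 = 9$)
$m{\left(u \right)} = u^{3}$
$Y{\left(K \right)} = 2 K \left(2197 + K\right)$ ($Y{\left(K \right)} = \left(K + 13^{3}\right) \left(K + K\right) = \left(K + 2197\right) 2 K = \left(2197 + K\right) 2 K = 2 K \left(2197 + K\right)$)
$\left(273388 + Y{\left(\left(-7 + Q{\left(-3 \right)}\right)^{2} \right)}\right) - 197426 = \left(273388 + 2 \left(-7 + 9\right)^{2} \left(2197 + \left(-7 + 9\right)^{2}\right)\right) - 197426 = \left(273388 + 2 \cdot 2^{2} \left(2197 + 2^{2}\right)\right) - 197426 = \left(273388 + 2 \cdot 4 \left(2197 + 4\right)\right) - 197426 = \left(273388 + 2 \cdot 4 \cdot 2201\right) - 197426 = \left(273388 + 17608\right) - 197426 = 290996 - 197426 = 93570$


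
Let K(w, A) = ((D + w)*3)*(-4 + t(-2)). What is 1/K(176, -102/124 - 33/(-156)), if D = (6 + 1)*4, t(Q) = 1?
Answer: -1/1836 ≈ -0.00054466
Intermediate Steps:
D = 28 (D = 7*4 = 28)
K(w, A) = -252 - 9*w (K(w, A) = ((28 + w)*3)*(-4 + 1) = (84 + 3*w)*(-3) = -252 - 9*w)
1/K(176, -102/124 - 33/(-156)) = 1/(-252 - 9*176) = 1/(-252 - 1584) = 1/(-1836) = -1/1836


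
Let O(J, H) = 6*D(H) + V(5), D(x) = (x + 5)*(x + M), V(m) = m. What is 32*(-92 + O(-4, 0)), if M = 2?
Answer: -864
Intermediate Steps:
D(x) = (2 + x)*(5 + x) (D(x) = (x + 5)*(x + 2) = (5 + x)*(2 + x) = (2 + x)*(5 + x))
O(J, H) = 65 + 6*H² + 42*H (O(J, H) = 6*(10 + H² + 7*H) + 5 = (60 + 6*H² + 42*H) + 5 = 65 + 6*H² + 42*H)
32*(-92 + O(-4, 0)) = 32*(-92 + (65 + 6*0² + 42*0)) = 32*(-92 + (65 + 6*0 + 0)) = 32*(-92 + (65 + 0 + 0)) = 32*(-92 + 65) = 32*(-27) = -864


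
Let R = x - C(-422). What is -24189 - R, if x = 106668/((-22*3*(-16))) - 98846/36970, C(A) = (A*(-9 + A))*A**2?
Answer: 52688571545741379/1626680 ≈ 3.2390e+10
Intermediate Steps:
C(A) = A**3*(-9 + A)
x = 159963941/1626680 (x = 106668/((-66*(-16))) - 98846*1/36970 = 106668/1056 - 49423/18485 = 106668*(1/1056) - 49423/18485 = 8889/88 - 49423/18485 = 159963941/1626680 ≈ 98.338)
R = -52688610893503899/1626680 (R = 159963941/1626680 - (-422)**3*(-9 - 422) = 159963941/1626680 - (-75151448)*(-431) = 159963941/1626680 - 1*32390274088 = 159963941/1626680 - 32390274088 = -52688610893503899/1626680 ≈ -3.2390e+10)
-24189 - R = -24189 - 1*(-52688610893503899/1626680) = -24189 + 52688610893503899/1626680 = 52688571545741379/1626680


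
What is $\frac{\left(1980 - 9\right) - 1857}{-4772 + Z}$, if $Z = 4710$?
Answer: $- \frac{57}{31} \approx -1.8387$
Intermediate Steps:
$\frac{\left(1980 - 9\right) - 1857}{-4772 + Z} = \frac{\left(1980 - 9\right) - 1857}{-4772 + 4710} = \frac{\left(1980 - 9\right) - 1857}{-62} = \left(1971 - 1857\right) \left(- \frac{1}{62}\right) = 114 \left(- \frac{1}{62}\right) = - \frac{57}{31}$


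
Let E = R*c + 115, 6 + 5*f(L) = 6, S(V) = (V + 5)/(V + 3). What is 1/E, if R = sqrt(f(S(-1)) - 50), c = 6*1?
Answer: 23/3005 - 6*I*sqrt(2)/3005 ≈ 0.0076539 - 0.0028237*I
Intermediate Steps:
c = 6
S(V) = (5 + V)/(3 + V)
f(L) = 0 (f(L) = -6/5 + (1/5)*6 = -6/5 + 6/5 = 0)
R = 5*I*sqrt(2) (R = sqrt(0 - 50) = sqrt(-50) = 5*I*sqrt(2) ≈ 7.0711*I)
E = 115 + 30*I*sqrt(2) (E = (5*I*sqrt(2))*6 + 115 = 30*I*sqrt(2) + 115 = 115 + 30*I*sqrt(2) ≈ 115.0 + 42.426*I)
1/E = 1/(115 + 30*I*sqrt(2))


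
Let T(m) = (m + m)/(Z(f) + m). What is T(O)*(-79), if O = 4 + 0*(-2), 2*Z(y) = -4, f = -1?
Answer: -316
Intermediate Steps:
Z(y) = -2 (Z(y) = (½)*(-4) = -2)
O = 4 (O = 4 + 0 = 4)
T(m) = 2*m/(-2 + m) (T(m) = (m + m)/(-2 + m) = (2*m)/(-2 + m) = 2*m/(-2 + m))
T(O)*(-79) = (2*4/(-2 + 4))*(-79) = (2*4/2)*(-79) = (2*4*(½))*(-79) = 4*(-79) = -316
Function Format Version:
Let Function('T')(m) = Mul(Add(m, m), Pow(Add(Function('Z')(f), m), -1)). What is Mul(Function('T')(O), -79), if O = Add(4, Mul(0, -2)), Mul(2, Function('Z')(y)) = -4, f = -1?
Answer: -316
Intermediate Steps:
Function('Z')(y) = -2 (Function('Z')(y) = Mul(Rational(1, 2), -4) = -2)
O = 4 (O = Add(4, 0) = 4)
Function('T')(m) = Mul(2, m, Pow(Add(-2, m), -1)) (Function('T')(m) = Mul(Add(m, m), Pow(Add(-2, m), -1)) = Mul(Mul(2, m), Pow(Add(-2, m), -1)) = Mul(2, m, Pow(Add(-2, m), -1)))
Mul(Function('T')(O), -79) = Mul(Mul(2, 4, Pow(Add(-2, 4), -1)), -79) = Mul(Mul(2, 4, Pow(2, -1)), -79) = Mul(Mul(2, 4, Rational(1, 2)), -79) = Mul(4, -79) = -316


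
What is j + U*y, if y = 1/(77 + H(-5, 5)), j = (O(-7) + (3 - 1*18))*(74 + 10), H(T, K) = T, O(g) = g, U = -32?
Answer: -16636/9 ≈ -1848.4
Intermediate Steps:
j = -1848 (j = (-7 + (3 - 1*18))*(74 + 10) = (-7 + (3 - 18))*84 = (-7 - 15)*84 = -22*84 = -1848)
y = 1/72 (y = 1/(77 - 5) = 1/72 ≈ 0.013889)
j + U*y = -1848 - 32*1/72 = -1848 - 4/9 = -16636/9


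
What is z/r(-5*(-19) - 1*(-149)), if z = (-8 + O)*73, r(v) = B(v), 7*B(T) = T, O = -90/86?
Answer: -198779/10492 ≈ -18.946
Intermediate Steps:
O = -45/43 (O = -90*1/86 = -45/43 ≈ -1.0465)
B(T) = T/7
r(v) = v/7
z = -28397/43 (z = (-8 - 45/43)*73 = -389/43*73 = -28397/43 ≈ -660.40)
z/r(-5*(-19) - 1*(-149)) = -28397*7/(-5*(-19) - 1*(-149))/43 = -28397*7/(95 + 149)/43 = -28397/(43*((⅐)*244)) = -28397/(43*244/7) = -28397/43*7/244 = -198779/10492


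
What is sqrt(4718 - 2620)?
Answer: sqrt(2098) ≈ 45.804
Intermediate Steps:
sqrt(4718 - 2620) = sqrt(2098)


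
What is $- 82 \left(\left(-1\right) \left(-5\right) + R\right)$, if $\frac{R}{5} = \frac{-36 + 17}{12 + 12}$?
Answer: $- \frac{1025}{12} \approx -85.417$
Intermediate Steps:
$R = - \frac{95}{24}$ ($R = 5 \frac{-36 + 17}{12 + 12} = 5 \left(- \frac{19}{24}\right) = - \frac{95}{24} \approx -3.9583$)
$- 82 \left(\left(-1\right) \left(-5\right) + R\right) = - 82 \left(\left(-1\right) \left(-5\right) - \frac{95}{24}\right) = - 82 \left(5 - \frac{95}{24}\right) = \left(-82\right) \frac{25}{24} = - \frac{1025}{12}$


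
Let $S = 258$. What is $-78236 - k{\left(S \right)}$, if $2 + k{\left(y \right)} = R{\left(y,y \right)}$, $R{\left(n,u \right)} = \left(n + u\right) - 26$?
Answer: $-78724$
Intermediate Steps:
$R{\left(n,u \right)} = -26 + n + u$
$k{\left(y \right)} = -28 + 2 y$ ($k{\left(y \right)} = -2 + \left(-26 + y + y\right) = -2 + \left(-26 + 2 y\right) = -28 + 2 y$)
$-78236 - k{\left(S \right)} = -78236 - \left(-28 + 2 \cdot 258\right) = -78236 - \left(-28 + 516\right) = -78236 - 488 = -78724$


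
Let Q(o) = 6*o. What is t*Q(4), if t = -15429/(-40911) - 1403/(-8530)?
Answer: 756030012/58161805 ≈ 12.999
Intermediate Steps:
t = 63002501/116323610 (t = -15429*(-1/40911) - 1403*(-1/8530) = 5143/13637 + 1403/8530 = 63002501/116323610 ≈ 0.54161)
t*Q(4) = 63002501*(6*4)/116323610 = (63002501/116323610)*24 = 756030012/58161805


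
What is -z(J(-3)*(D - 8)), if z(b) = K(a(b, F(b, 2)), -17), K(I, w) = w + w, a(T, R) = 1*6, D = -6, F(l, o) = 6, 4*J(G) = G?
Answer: 34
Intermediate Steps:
J(G) = G/4
a(T, R) = 6
K(I, w) = 2*w
z(b) = -34 (z(b) = 2*(-17) = -34)
-z(J(-3)*(D - 8)) = -1*(-34) = 34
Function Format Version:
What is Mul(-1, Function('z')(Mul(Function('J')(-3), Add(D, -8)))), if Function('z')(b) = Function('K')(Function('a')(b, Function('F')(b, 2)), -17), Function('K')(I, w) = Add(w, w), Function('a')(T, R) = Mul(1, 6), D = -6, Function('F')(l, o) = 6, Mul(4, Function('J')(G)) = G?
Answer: 34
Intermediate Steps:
Function('J')(G) = Mul(Rational(1, 4), G)
Function('a')(T, R) = 6
Function('K')(I, w) = Mul(2, w)
Function('z')(b) = -34 (Function('z')(b) = Mul(2, -17) = -34)
Mul(-1, Function('z')(Mul(Function('J')(-3), Add(D, -8)))) = Mul(-1, -34) = 34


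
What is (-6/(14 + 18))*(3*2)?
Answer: -9/8 ≈ -1.1250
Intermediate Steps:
(-6/(14 + 18))*(3*2) = (-6/32)*6 = ((1/32)*(-6))*6 = -3/16*6 = -9/8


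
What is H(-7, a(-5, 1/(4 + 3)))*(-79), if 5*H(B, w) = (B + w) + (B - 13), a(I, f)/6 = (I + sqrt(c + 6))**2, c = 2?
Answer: -13509/5 + 1896*sqrt(2) ≈ -20.451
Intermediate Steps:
a(I, f) = 6*(I + 2*sqrt(2))**2 (a(I, f) = 6*(I + sqrt(2 + 6))**2 = 6*(I + sqrt(8))**2 = 6*(I + 2*sqrt(2))**2)
H(B, w) = -13/5 + w/5 + 2*B/5 (H(B, w) = ((B + w) + (B - 13))/5 = ((B + w) + (-13 + B))/5 = (-13 + w + 2*B)/5 = -13/5 + w/5 + 2*B/5)
H(-7, a(-5, 1/(4 + 3)))*(-79) = (-13/5 + (6*(-5 + 2*sqrt(2))**2)/5 + (2/5)*(-7))*(-79) = (-13/5 + 6*(-5 + 2*sqrt(2))**2/5 - 14/5)*(-79) = (-27/5 + 6*(-5 + 2*sqrt(2))**2/5)*(-79) = 2133/5 - 474*(-5 + 2*sqrt(2))**2/5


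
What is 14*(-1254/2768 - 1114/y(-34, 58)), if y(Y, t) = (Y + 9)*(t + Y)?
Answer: 1019879/51900 ≈ 19.651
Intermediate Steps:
y(Y, t) = (9 + Y)*(Y + t)
14*(-1254/2768 - 1114/y(-34, 58)) = 14*(-1254/2768 - 1114/((-34)² + 9*(-34) + 9*58 - 34*58)) = 14*(-1254*1/2768 - 1114/(1156 - 306 + 522 - 1972)) = 14*(-627/1384 - 1114/(-600)) = 14*(-627/1384 - 1114*(-1/600)) = 14*(-627/1384 + 557/300) = 14*(145697/103800) = 1019879/51900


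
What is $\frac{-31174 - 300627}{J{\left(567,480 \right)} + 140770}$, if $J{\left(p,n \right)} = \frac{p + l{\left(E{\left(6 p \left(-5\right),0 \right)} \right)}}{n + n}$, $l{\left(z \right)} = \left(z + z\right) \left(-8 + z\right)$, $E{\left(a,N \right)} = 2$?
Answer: $- \frac{106176320}{45046581} \approx -2.357$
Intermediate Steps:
$l{\left(z \right)} = 2 z \left(-8 + z\right)$
$J{\left(p,n \right)} = \frac{-24 + p}{2 n}$ ($J{\left(p,n \right)} = \frac{p + 2 \cdot 2 \left(-8 + 2\right)}{n + n} = \frac{p + 2 \cdot 2 \left(-6\right)}{2 n} = \left(p - 24\right) \frac{1}{2 n} = \left(-24 + p\right) \frac{1}{2 n} = \frac{-24 + p}{2 n}$)
$\frac{-31174 - 300627}{J{\left(567,480 \right)} + 140770} = \frac{-31174 - 300627}{\frac{-24 + 567}{2 \cdot 480} + 140770} = - \frac{331801}{\frac{1}{2} \cdot \frac{1}{480} \cdot 543 + 140770} = - \frac{331801}{\frac{181}{320} + 140770} = - \frac{331801}{\frac{45046581}{320}} = \left(-331801\right) \frac{320}{45046581} = - \frac{106176320}{45046581}$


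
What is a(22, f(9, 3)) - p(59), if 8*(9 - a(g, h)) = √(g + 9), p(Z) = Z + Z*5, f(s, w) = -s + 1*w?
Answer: -345 - √31/8 ≈ -345.70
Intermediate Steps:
f(s, w) = w - s (f(s, w) = -s + w = w - s)
p(Z) = 6*Z (p(Z) = Z + 5*Z = 6*Z)
a(g, h) = 9 - √(9 + g)/8 (a(g, h) = 9 - √(g + 9)/8 = 9 - √(9 + g)/8)
a(22, f(9, 3)) - p(59) = (9 - √(9 + 22)/8) - 6*59 = (9 - √31/8) - 1*354 = (9 - √31/8) - 354 = -345 - √31/8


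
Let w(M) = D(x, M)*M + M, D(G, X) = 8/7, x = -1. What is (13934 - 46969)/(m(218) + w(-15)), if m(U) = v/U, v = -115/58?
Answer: 584772356/569141 ≈ 1027.5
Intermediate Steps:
v = -115/58 (v = -115*1/58 = -115/58 ≈ -1.9828)
D(G, X) = 8/7 (D(G, X) = 8*(⅐) = 8/7)
w(M) = 15*M/7 (w(M) = 8*M/7 + M = 15*M/7)
m(U) = -115/(58*U)
(13934 - 46969)/(m(218) + w(-15)) = (13934 - 46969)/(-115/58/218 + (15/7)*(-15)) = -33035/(-115/58*1/218 - 225/7) = -33035/(-115/12644 - 225/7) = -33035/(-2845705/88508) = -33035*(-88508/2845705) = 584772356/569141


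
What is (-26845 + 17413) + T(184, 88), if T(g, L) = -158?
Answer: -9590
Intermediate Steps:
(-26845 + 17413) + T(184, 88) = (-26845 + 17413) - 158 = -9432 - 158 = -9590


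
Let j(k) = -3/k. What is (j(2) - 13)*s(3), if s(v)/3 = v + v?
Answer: -261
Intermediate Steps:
s(v) = 6*v (s(v) = 3*(v + v) = 3*(2*v) = 6*v)
(j(2) - 13)*s(3) = (-3/2 - 13)*(6*3) = (-3*½ - 13)*18 = (-3/2 - 13)*18 = -29/2*18 = -261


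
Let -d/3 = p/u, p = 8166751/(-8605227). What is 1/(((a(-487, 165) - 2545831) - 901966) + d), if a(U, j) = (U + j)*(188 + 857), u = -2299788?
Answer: -6596732597292/24963929410416517555 ≈ -2.6425e-7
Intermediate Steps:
p = -8166751/8605227 (p = 8166751*(-1/8605227) = -8166751/8605227 ≈ -0.94905)
d = -8166751/6596732597292 (d = -(-8166751)/(2868409*(-2299788)) = -(-8166751)*(-1)/(2868409*2299788) = -3*8166751/19790197791876 = -8166751/6596732597292 ≈ -1.2380e-6)
a(U, j) = 1045*U + 1045*j (a(U, j) = (U + j)*1045 = 1045*U + 1045*j)
1/(((a(-487, 165) - 2545831) - 901966) + d) = 1/((((1045*(-487) + 1045*165) - 2545831) - 901966) - 8166751/6596732597292) = 1/((((-508915 + 172425) - 2545831) - 901966) - 8166751/6596732597292) = 1/(((-336490 - 2545831) - 901966) - 8166751/6596732597292) = 1/((-2882321 - 901966) - 8166751/6596732597292) = 1/(-3784287 - 8166751/6596732597292) = 1/(-24963929410416517555/6596732597292) = -6596732597292/24963929410416517555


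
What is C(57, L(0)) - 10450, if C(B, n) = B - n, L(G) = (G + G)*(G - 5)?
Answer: -10393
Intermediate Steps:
L(G) = 2*G*(-5 + G) (L(G) = (2*G)*(-5 + G) = 2*G*(-5 + G))
C(57, L(0)) - 10450 = (57 - 2*0*(-5 + 0)) - 10450 = (57 - 2*0*(-5)) - 10450 = (57 - 1*0) - 10450 = (57 + 0) - 10450 = 57 - 10450 = -10393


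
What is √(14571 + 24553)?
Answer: 2*√9781 ≈ 197.80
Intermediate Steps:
√(14571 + 24553) = √39124 = 2*√9781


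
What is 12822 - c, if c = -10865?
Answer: 23687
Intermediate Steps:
12822 - c = 12822 - 1*(-10865) = 12822 + 10865 = 23687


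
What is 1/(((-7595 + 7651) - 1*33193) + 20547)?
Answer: -1/12590 ≈ -7.9428e-5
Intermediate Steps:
1/(((-7595 + 7651) - 1*33193) + 20547) = 1/((56 - 33193) + 20547) = 1/(-33137 + 20547) = 1/(-12590) = -1/12590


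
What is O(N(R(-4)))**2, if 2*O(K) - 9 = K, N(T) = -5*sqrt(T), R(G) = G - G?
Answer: 81/4 ≈ 20.250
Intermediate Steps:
R(G) = 0
O(K) = 9/2 + K/2
O(N(R(-4)))**2 = (9/2 + (-5*sqrt(0))/2)**2 = (9/2 + (-5*0)/2)**2 = (9/2 + (1/2)*0)**2 = (9/2 + 0)**2 = (9/2)**2 = 81/4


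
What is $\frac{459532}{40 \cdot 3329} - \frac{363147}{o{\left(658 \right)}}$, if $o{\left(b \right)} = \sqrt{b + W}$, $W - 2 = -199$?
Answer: $\frac{114883}{33290} - \frac{363147 \sqrt{461}}{461} \approx -16910.0$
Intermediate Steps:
$W = -197$ ($W = 2 - 199 = -197$)
$o{\left(b \right)} = \sqrt{-197 + b}$ ($o{\left(b \right)} = \sqrt{b - 197} = \sqrt{-197 + b}$)
$\frac{459532}{40 \cdot 3329} - \frac{363147}{o{\left(658 \right)}} = \frac{459532}{40 \cdot 3329} - \frac{363147}{\sqrt{-197 + 658}} = \frac{459532}{133160} - \frac{363147}{\sqrt{461}} = 459532 \cdot \frac{1}{133160} - 363147 \frac{\sqrt{461}}{461} = \frac{114883}{33290} - \frac{363147 \sqrt{461}}{461}$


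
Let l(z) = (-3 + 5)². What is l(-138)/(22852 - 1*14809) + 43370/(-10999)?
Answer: -348780914/88464957 ≈ -3.9426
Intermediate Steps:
l(z) = 4 (l(z) = 2² = 4)
l(-138)/(22852 - 1*14809) + 43370/(-10999) = 4/(22852 - 1*14809) + 43370/(-10999) = 4/(22852 - 14809) + 43370*(-1/10999) = 4/8043 - 43370/10999 = -348780914/88464957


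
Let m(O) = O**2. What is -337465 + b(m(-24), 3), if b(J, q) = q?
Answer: -337462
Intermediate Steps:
-337465 + b(m(-24), 3) = -337465 + 3 = -337462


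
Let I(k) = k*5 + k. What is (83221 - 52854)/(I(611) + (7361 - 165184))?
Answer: -30367/154157 ≈ -0.19699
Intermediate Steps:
I(k) = 6*k (I(k) = 5*k + k = 6*k)
(83221 - 52854)/(I(611) + (7361 - 165184)) = (83221 - 52854)/(6*611 + (7361 - 165184)) = 30367/(3666 - 157823) = 30367/(-154157) = 30367*(-1/154157) = -30367/154157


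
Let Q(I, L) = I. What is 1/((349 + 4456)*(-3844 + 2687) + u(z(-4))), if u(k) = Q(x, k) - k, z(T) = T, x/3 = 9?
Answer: -1/5559354 ≈ -1.7988e-7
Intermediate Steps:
x = 27 (x = 3*9 = 27)
u(k) = 27 - k
1/((349 + 4456)*(-3844 + 2687) + u(z(-4))) = 1/((349 + 4456)*(-3844 + 2687) + (27 - 1*(-4))) = 1/(4805*(-1157) + (27 + 4)) = 1/(-5559385 + 31) = 1/(-5559354) = -1/5559354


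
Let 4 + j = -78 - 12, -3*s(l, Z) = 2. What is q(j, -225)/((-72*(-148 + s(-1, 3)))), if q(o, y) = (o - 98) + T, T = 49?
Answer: -143/10704 ≈ -0.013359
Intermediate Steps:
s(l, Z) = -2/3 (s(l, Z) = -1/3*2 = -2/3)
j = -94 (j = -4 + (-78 - 12) = -4 - 90 = -94)
q(o, y) = -49 + o (q(o, y) = (o - 98) + 49 = (-98 + o) + 49 = -49 + o)
q(j, -225)/((-72*(-148 + s(-1, 3)))) = (-49 - 94)/((-72*(-148 - 2/3))) = -143/((-72*(-446/3))) = -143/10704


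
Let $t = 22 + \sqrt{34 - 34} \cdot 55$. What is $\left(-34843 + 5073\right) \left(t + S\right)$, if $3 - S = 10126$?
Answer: $300706770$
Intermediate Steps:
$S = -10123$ ($S = 3 - 10126 = -10123$)
$t = 22$ ($t = 22 + \sqrt{0} \cdot 55 = 22 + 0 \cdot 55 = 22 + 0 = 22$)
$\left(-34843 + 5073\right) \left(t + S\right) = \left(-34843 + 5073\right) \left(22 - 10123\right) = \left(-29770\right) \left(-10101\right) = 300706770$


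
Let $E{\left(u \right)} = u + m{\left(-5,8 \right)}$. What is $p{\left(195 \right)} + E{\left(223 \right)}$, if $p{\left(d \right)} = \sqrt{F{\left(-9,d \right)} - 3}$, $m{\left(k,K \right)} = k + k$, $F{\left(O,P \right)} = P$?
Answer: $213 + 8 \sqrt{3} \approx 226.86$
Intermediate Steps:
$m{\left(k,K \right)} = 2 k$
$p{\left(d \right)} = \sqrt{-3 + d}$ ($p{\left(d \right)} = \sqrt{d - 3} = \sqrt{-3 + d}$)
$E{\left(u \right)} = -10 + u$ ($E{\left(u \right)} = u + 2 \left(-5\right) = u - 10 = -10 + u$)
$p{\left(195 \right)} + E{\left(223 \right)} = \sqrt{-3 + 195} + \left(-10 + 223\right) = \sqrt{192} + 213 = 8 \sqrt{3} + 213 = 213 + 8 \sqrt{3}$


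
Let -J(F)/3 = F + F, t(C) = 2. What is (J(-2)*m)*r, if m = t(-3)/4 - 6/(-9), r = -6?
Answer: -84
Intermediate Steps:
J(F) = -6*F (J(F) = -3*(F + F) = -6*F)
m = 7/6 (m = 2/4 - 6/(-9) = 2*(1/4) - 6*(-1/9) = 1/2 + 2/3 = 7/6 ≈ 1.1667)
(J(-2)*m)*r = (-6*(-2)*(7/6))*(-6) = (12*(7/6))*(-6) = 14*(-6) = -84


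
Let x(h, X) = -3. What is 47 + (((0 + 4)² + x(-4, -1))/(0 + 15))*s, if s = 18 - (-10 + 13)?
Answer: 60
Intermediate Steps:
s = 15 (s = 18 - 1*3 = 18 - 3 = 15)
47 + (((0 + 4)² + x(-4, -1))/(0 + 15))*s = 47 + (((0 + 4)² - 3)/(0 + 15))*15 = 47 + ((4² - 3)/15)*15 = 47 + ((16 - 3)*(1/15))*15 = 47 + (13*(1/15))*15 = 47 + (13/15)*15 = 47 + 13 = 60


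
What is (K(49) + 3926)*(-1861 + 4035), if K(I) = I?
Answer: 8641650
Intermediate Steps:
(K(49) + 3926)*(-1861 + 4035) = (49 + 3926)*(-1861 + 4035) = 3975*2174 = 8641650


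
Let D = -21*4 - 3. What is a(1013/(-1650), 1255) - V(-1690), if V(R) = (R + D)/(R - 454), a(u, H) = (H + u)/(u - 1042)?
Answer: -7494512329/3688351072 ≈ -2.0319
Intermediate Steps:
D = -87 (D = -84 - 3 = -87)
a(u, H) = (H + u)/(-1042 + u)
V(R) = (-87 + R)/(-454 + R) (V(R) = (R - 87)/(R - 454) = (-87 + R)/(-454 + R))
a(1013/(-1650), 1255) - V(-1690) = (1255 + 1013/(-1650))/(-1042 + 1013/(-1650)) - (-87 - 1690)/(-454 - 1690) = (1255 + 1013*(-1/1650))/(-1042 + 1013*(-1/1650)) - (-1777)/(-2144) = (1255 - 1013/1650)/(-1042 - 1013/1650) - (-1)*(-1777)/2144 = (2069737/1650)/(-1720313/1650) - 1*1777/2144 = -1650/1720313*2069737/1650 - 1777/2144 = -2069737/1720313 - 1777/2144 = -7494512329/3688351072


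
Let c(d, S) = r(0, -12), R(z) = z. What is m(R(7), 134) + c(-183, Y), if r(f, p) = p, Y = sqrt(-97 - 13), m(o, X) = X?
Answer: 122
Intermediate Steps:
Y = I*sqrt(110) (Y = sqrt(-110) = I*sqrt(110) ≈ 10.488*I)
c(d, S) = -12
m(R(7), 134) + c(-183, Y) = 134 - 12 = 122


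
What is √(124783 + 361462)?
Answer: √486245 ≈ 697.31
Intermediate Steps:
√(124783 + 361462) = √486245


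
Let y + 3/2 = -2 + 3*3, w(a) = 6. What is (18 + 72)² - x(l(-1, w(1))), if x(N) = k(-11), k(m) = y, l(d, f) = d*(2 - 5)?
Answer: 16189/2 ≈ 8094.5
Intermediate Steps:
l(d, f) = -3*d (l(d, f) = d*(-3) = -3*d)
y = 11/2 (y = -3/2 + (-2 + 3*3) = -3/2 + (-2 + 9) = -3/2 + 7 = 11/2 ≈ 5.5000)
k(m) = 11/2
x(N) = 11/2
(18 + 72)² - x(l(-1, w(1))) = (18 + 72)² - 1*11/2 = 90² - 11/2 = 8100 - 11/2 = 16189/2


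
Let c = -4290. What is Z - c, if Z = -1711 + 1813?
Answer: 4392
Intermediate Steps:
Z = 102
Z - c = 102 - 1*(-4290) = 102 + 4290 = 4392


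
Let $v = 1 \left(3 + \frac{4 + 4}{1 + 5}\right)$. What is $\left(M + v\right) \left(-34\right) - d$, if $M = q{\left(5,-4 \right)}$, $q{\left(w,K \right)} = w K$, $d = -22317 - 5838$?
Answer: $\frac{86063}{3} \approx 28688.0$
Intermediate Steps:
$d = -28155$ ($d = -22317 - 5838 = -28155$)
$v = \frac{13}{3}$ ($v = 1 \left(3 + \frac{8}{6}\right) = 1 \left(3 + 8 \cdot \frac{1}{6}\right) = 1 \left(3 + \frac{4}{3}\right) = 1 \cdot \frac{13}{3} = \frac{13}{3} \approx 4.3333$)
$q{\left(w,K \right)} = K w$
$M = -20$ ($M = \left(-4\right) 5 = -20$)
$\left(M + v\right) \left(-34\right) - d = \left(-20 + \frac{13}{3}\right) \left(-34\right) - -28155 = \left(- \frac{47}{3}\right) \left(-34\right) + 28155 = \frac{1598}{3} + 28155 = \frac{86063}{3}$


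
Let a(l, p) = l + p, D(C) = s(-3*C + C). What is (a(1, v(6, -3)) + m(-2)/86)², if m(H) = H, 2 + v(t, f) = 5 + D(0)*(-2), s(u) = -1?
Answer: 66049/1849 ≈ 35.721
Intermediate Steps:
D(C) = -1
v(t, f) = 5 (v(t, f) = -2 + (5 - 1*(-2)) = -2 + (5 + 2) = -2 + 7 = 5)
(a(1, v(6, -3)) + m(-2)/86)² = ((1 + 5) - 2/86)² = (6 - 2*1/86)² = (6 - 1/43)² = (257/43)² = 66049/1849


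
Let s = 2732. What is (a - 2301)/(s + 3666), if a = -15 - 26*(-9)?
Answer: -1041/3199 ≈ -0.32541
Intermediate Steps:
a = 219 (a = -15 + 234 = 219)
(a - 2301)/(s + 3666) = (219 - 2301)/(2732 + 3666) = -2082/6398 = -2082*1/6398 = -1041/3199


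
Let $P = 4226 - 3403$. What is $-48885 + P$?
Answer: $-48062$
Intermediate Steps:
$P = 823$
$-48885 + P = -48885 + 823 = -48062$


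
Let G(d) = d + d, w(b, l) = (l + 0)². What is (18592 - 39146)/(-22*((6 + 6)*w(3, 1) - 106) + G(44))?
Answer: -10277/1078 ≈ -9.5334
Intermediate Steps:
w(b, l) = l²
G(d) = 2*d
(18592 - 39146)/(-22*((6 + 6)*w(3, 1) - 106) + G(44)) = (18592 - 39146)/(-22*((6 + 6)*1² - 106) + 2*44) = -20554/(-22*(12*1 - 106) + 88) = -20554/(-22*(12 - 106) + 88) = -20554/(-22*(-94) + 88) = -20554/(2068 + 88) = -20554/2156 = -20554*1/2156 = -10277/1078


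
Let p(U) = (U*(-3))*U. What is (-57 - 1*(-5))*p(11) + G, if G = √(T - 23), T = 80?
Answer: 18876 + √57 ≈ 18884.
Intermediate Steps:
p(U) = -3*U² (p(U) = (-3*U)*U = -3*U²)
G = √57 (G = √(80 - 23) = √57 ≈ 7.5498)
(-57 - 1*(-5))*p(11) + G = (-57 - 1*(-5))*(-3*11²) + √57 = (-57 + 5)*(-3*121) + √57 = -52*(-363) + √57 = 18876 + √57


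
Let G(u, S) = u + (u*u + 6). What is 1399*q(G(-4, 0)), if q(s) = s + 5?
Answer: 32177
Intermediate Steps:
G(u, S) = 6 + u + u² (G(u, S) = u + (u² + 6) = u + (6 + u²) = 6 + u + u²)
q(s) = 5 + s
1399*q(G(-4, 0)) = 1399*(5 + (6 - 4 + (-4)²)) = 1399*(5 + (6 - 4 + 16)) = 1399*(5 + 18) = 1399*23 = 32177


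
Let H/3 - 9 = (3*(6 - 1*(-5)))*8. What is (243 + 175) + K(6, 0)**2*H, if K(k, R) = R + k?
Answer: 29902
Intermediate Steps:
H = 819 (H = 27 + 3*((3*(6 - 1*(-5)))*8) = 27 + 3*((3*(6 + 5))*8) = 27 + 3*((3*11)*8) = 27 + 3*(33*8) = 27 + 3*264 = 27 + 792 = 819)
(243 + 175) + K(6, 0)**2*H = (243 + 175) + (0 + 6)**2*819 = 418 + 6**2*819 = 418 + 36*819 = 418 + 29484 = 29902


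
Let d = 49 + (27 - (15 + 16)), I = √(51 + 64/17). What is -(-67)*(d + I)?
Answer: 3015 + 469*√323/17 ≈ 3510.8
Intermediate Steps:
I = 7*√323/17 (I = √(51 + 64*(1/17)) = √(51 + 64/17) = √(931/17) = 7*√323/17 ≈ 7.4003)
d = 45 (d = 49 + (27 - 1*31) = 49 + (27 - 31) = 49 - 4 = 45)
-(-67)*(d + I) = -(-67)*(45 + 7*√323/17) = -(-3015 - 469*√323/17) = 3015 + 469*√323/17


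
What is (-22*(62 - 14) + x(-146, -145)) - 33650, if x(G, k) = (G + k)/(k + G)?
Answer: -34705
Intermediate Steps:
x(G, k) = 1 (x(G, k) = (G + k)/(G + k) = 1)
(-22*(62 - 14) + x(-146, -145)) - 33650 = (-22*(62 - 14) + 1) - 33650 = (-22*48 + 1) - 33650 = (-1056 + 1) - 33650 = -1055 - 33650 = -34705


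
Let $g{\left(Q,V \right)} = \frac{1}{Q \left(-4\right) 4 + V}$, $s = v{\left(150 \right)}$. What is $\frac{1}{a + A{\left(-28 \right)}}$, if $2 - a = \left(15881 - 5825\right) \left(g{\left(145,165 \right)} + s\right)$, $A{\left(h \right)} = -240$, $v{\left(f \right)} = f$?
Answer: $- \frac{2155}{3251104834} \approx -6.6285 \cdot 10^{-7}$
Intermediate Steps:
$s = 150$
$g{\left(Q,V \right)} = \frac{1}{V - 16 Q}$ ($g{\left(Q,V \right)} = \frac{1}{- 4 Q 4 + V} = \frac{1}{- 16 Q + V} = \frac{1}{V - 16 Q}$)
$a = - \frac{3250587634}{2155}$ ($a = 2 - \left(15881 - 5825\right) \left(- \frac{1}{\left(-1\right) 165 + 16 \cdot 145} + 150\right) = 2 - 10056 \left(- \frac{1}{-165 + 2320} + 150\right) = 2 - 10056 \left(- \frac{1}{2155} + 150\right) = 2 - 10056 \cdot \frac{323249}{2155} = 2 - \frac{3250591944}{2155} = - \frac{3250587634}{2155} \approx -1.5084 \cdot 10^{6}$)
$\frac{1}{a + A{\left(-28 \right)}} = \frac{1}{- \frac{3250587634}{2155} - 240} = \frac{1}{- \frac{3251104834}{2155}} = - \frac{2155}{3251104834}$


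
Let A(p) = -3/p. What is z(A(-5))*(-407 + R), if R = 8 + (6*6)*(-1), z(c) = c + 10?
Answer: -4611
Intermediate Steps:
z(c) = 10 + c
R = -28 (R = 8 + 36*(-1) = 8 - 36 = -28)
z(A(-5))*(-407 + R) = (10 - 3/(-5))*(-407 - 28) = (10 - 3*(-1/5))*(-435) = (10 + 3/5)*(-435) = (53/5)*(-435) = -4611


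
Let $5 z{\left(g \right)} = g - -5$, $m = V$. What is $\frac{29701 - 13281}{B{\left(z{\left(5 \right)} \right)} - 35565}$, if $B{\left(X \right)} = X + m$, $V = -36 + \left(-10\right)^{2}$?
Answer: $- \frac{16420}{35499} \approx -0.46255$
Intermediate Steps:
$V = 64$ ($V = -36 + 100 = 64$)
$m = 64$
$z{\left(g \right)} = 1 + \frac{g}{5}$ ($z{\left(g \right)} = \frac{g - -5}{5} = \frac{g + 5}{5} = \frac{5 + g}{5} = 1 + \frac{g}{5}$)
$B{\left(X \right)} = 64 + X$ ($B{\left(X \right)} = X + 64 = 64 + X$)
$\frac{29701 - 13281}{B{\left(z{\left(5 \right)} \right)} - 35565} = \frac{29701 - 13281}{\left(64 + \left(1 + \frac{1}{5} \cdot 5\right)\right) - 35565} = \frac{16420}{\left(64 + \left(1 + 1\right)\right) - 35565} = \frac{16420}{\left(64 + 2\right) - 35565} = \frac{16420}{66 - 35565} = \frac{16420}{-35499} = 16420 \left(- \frac{1}{35499}\right) = - \frac{16420}{35499}$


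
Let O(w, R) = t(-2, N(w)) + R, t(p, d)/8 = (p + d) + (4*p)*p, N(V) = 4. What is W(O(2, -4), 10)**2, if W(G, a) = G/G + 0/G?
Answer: 1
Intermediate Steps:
t(p, d) = 8*d + 8*p + 32*p**2 (t(p, d) = 8*((p + d) + (4*p)*p) = 8*((d + p) + 4*p**2) = 8*(d + p + 4*p**2) = 8*d + 8*p + 32*p**2)
O(w, R) = 144 + R (O(w, R) = (8*4 + 8*(-2) + 32*(-2)**2) + R = (32 - 16 + 32*4) + R = (32 - 16 + 128) + R = 144 + R)
W(G, a) = 1 (W(G, a) = 1 + 0 = 1)
W(O(2, -4), 10)**2 = 1**2 = 1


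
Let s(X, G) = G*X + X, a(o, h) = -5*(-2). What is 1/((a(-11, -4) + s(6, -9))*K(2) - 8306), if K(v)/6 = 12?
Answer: -1/11042 ≈ -9.0563e-5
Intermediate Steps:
a(o, h) = 10
s(X, G) = X + G*X
K(v) = 72 (K(v) = 6*12 = 72)
1/((a(-11, -4) + s(6, -9))*K(2) - 8306) = 1/((10 + 6*(1 - 9))*72 - 8306) = 1/((10 + 6*(-8))*72 - 8306) = 1/((10 - 48)*72 - 8306) = 1/(-38*72 - 8306) = 1/(-2736 - 8306) = 1/(-11042) = -1/11042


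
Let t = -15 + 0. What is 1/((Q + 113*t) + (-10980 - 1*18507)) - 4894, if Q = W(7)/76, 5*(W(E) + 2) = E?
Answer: -57989804102/11849163 ≈ -4894.0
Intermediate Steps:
W(E) = -2 + E/5
t = -15
Q = -3/380 (Q = (-2 + (⅕)*7)/76 = (-2 + 7/5)*(1/76) = -⅗*1/76 = -3/380 ≈ -0.0078947)
1/((Q + 113*t) + (-10980 - 1*18507)) - 4894 = 1/((-3/380 + 113*(-15)) + (-10980 - 1*18507)) - 4894 = 1/((-3/380 - 1695) + (-10980 - 18507)) - 4894 = 1/(-644103/380 - 29487) - 4894 = 1/(-11849163/380) - 4894 = -380/11849163 - 4894 = -57989804102/11849163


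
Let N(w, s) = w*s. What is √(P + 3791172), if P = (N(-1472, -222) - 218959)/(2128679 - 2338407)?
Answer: √2605591243482307/26216 ≈ 1947.1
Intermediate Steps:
N(w, s) = s*w
P = -107825/209728 (P = (-222*(-1472) - 218959)/(2128679 - 2338407) = (326784 - 218959)/(-209728) = 107825*(-1/209728) = -107825/209728 ≈ -0.51412)
√(P + 3791172) = √(-107825/209728 + 3791172) = √(795114813391/209728) = √2605591243482307/26216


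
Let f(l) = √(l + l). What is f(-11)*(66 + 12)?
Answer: 78*I*√22 ≈ 365.85*I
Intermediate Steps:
f(l) = √2*√l (f(l) = √(2*l) = √2*√l)
f(-11)*(66 + 12) = (√2*√(-11))*(66 + 12) = (√2*(I*√11))*78 = (I*√22)*78 = 78*I*√22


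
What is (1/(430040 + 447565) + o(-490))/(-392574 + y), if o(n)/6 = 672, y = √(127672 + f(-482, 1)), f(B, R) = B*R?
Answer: -33074390915267/3220271631878215 - 3538503361*√127190/135251408538885030 ≈ -0.010280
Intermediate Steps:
y = √127190 (y = √(127672 - 482*1) = √(127672 - 482) = √127190 ≈ 356.64)
o(n) = 4032 (o(n) = 6*672 = 4032)
(1/(430040 + 447565) + o(-490))/(-392574 + y) = (1/(430040 + 447565) + 4032)/(-392574 + √127190) = (1/877605 + 4032)/(-392574 + √127190) = 3538503361/(877605*(-392574 + √127190))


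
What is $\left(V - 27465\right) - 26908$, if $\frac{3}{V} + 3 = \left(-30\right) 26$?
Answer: $- \frac{14191354}{261} \approx -54373.0$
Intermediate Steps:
$V = - \frac{1}{261}$ ($V = \frac{3}{-3 - 780} = \frac{3}{-783} = 3 \left(- \frac{1}{783}\right) = - \frac{1}{261} \approx -0.0038314$)
$\left(V - 27465\right) - 26908 = \left(- \frac{1}{261} - 27465\right) - 26908 = - \frac{7168366}{261} - 26908 = - \frac{14191354}{261}$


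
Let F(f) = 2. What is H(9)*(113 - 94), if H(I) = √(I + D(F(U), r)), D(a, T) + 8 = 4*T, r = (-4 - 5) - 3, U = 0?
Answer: 19*I*√47 ≈ 130.26*I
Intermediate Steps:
r = -12 (r = -9 - 3 = -12)
D(a, T) = -8 + 4*T
H(I) = √(-56 + I) (H(I) = √(I + (-8 + 4*(-12))) = √(I + (-8 - 48)) = √(I - 56) = √(-56 + I))
H(9)*(113 - 94) = √(-56 + 9)*(113 - 94) = √(-47)*19 = (I*√47)*19 = 19*I*√47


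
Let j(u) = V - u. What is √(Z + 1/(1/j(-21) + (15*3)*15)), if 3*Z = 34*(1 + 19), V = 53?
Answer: √5090042165406/149853 ≈ 15.055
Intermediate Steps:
j(u) = 53 - u
Z = 680/3 (Z = (34*(1 + 19))/3 = (34*20)/3 = (⅓)*680 = 680/3 ≈ 226.67)
√(Z + 1/(1/j(-21) + (15*3)*15)) = √(680/3 + 1/(1/(53 - 1*(-21)) + (15*3)*15)) = √(680/3 + 1/(1/(53 + 21) + 45*15)) = √(680/3 + 1/(1/74 + 675)) = √(680/3 + 1/(49951/74)) = √(680/3 + 74/49951) = √(33966902/149853) = √5090042165406/149853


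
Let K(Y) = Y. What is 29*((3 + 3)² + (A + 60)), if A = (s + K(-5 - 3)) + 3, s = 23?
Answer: 3306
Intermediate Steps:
A = 18 (A = (23 + (-5 - 3)) + 3 = (23 - 8) + 3 = 15 + 3 = 18)
29*((3 + 3)² + (A + 60)) = 29*((3 + 3)² + (18 + 60)) = 29*(6² + 78) = 29*(36 + 78) = 29*114 = 3306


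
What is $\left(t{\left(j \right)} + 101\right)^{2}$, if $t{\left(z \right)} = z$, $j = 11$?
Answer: $12544$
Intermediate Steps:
$\left(t{\left(j \right)} + 101\right)^{2} = \left(11 + 101\right)^{2} = 112^{2} = 12544$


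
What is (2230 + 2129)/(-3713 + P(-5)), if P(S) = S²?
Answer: -4359/3688 ≈ -1.1819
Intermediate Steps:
(2230 + 2129)/(-3713 + P(-5)) = (2230 + 2129)/(-3713 + (-5)²) = 4359/(-3713 + 25) = 4359/(-3688) = 4359*(-1/3688) = -4359/3688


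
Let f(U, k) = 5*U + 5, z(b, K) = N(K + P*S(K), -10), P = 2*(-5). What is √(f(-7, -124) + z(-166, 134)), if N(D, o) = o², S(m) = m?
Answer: √70 ≈ 8.3666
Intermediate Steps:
P = -10
z(b, K) = 100 (z(b, K) = (-10)² = 100)
f(U, k) = 5 + 5*U
√(f(-7, -124) + z(-166, 134)) = √((5 + 5*(-7)) + 100) = √((5 - 35) + 100) = √(-30 + 100) = √70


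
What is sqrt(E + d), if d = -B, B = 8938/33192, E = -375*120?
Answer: I*sqrt(344286080209)/2766 ≈ 212.13*I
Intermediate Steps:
E = -45000
B = 4469/16596 (B = 8938*(1/33192) = 4469/16596 ≈ 0.26928)
d = -4469/16596 (d = -1*4469/16596 = -4469/16596 ≈ -0.26928)
sqrt(E + d) = sqrt(-45000 - 4469/16596) = sqrt(-746824469/16596) = I*sqrt(344286080209)/2766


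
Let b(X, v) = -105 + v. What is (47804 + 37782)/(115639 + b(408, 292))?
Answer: 42793/57913 ≈ 0.73892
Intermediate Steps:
(47804 + 37782)/(115639 + b(408, 292)) = (47804 + 37782)/(115639 + (-105 + 292)) = 85586/(115639 + 187) = 85586/115826 = 85586*(1/115826) = 42793/57913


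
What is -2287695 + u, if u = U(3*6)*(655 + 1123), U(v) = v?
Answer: -2255691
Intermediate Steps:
u = 32004 (u = (3*6)*(655 + 1123) = 18*1778 = 32004)
-2287695 + u = -2287695 + 32004 = -2255691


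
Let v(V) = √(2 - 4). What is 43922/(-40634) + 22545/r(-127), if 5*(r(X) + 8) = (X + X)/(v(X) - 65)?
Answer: -174770956031263/55942006186 - 14316075*I*√2/2753458 ≈ -3124.1 - 7.3529*I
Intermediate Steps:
v(V) = I*√2 (v(V) = √(-2) = I*√2)
r(X) = -8 + 2*X/(5*(-65 + I*√2)) (r(X) = -8 + ((X + X)/(I*√2 - 65))/5 = -8 + ((2*X)/(-65 + I*√2))/5 = -8 + (2*X/(-65 + I*√2))/5 = -8 + 2*X/(5*(-65 + I*√2)))
43922/(-40634) + 22545/r(-127) = 43922/(-40634) + 22545/(-8 - 26/4227*(-127) - 2/21135*I*(-127)*√2) = 43922*(-1/40634) + 22545/(-8 + 3302/4227 + 254*I*√2/21135) = -21961/20317 + 22545/(-30514/4227 + 254*I*√2/21135)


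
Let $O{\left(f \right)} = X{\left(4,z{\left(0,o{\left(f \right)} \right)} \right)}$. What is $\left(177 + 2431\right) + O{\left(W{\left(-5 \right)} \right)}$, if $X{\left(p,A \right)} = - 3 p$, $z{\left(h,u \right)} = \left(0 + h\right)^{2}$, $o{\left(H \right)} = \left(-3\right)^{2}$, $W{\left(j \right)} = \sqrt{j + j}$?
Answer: $2596$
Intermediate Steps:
$W{\left(j \right)} = \sqrt{2} \sqrt{j}$ ($W{\left(j \right)} = \sqrt{2 j} = \sqrt{2} \sqrt{j}$)
$o{\left(H \right)} = 9$
$z{\left(h,u \right)} = h^{2}$
$O{\left(f \right)} = -12$ ($O{\left(f \right)} = \left(-3\right) 4 = -12$)
$\left(177 + 2431\right) + O{\left(W{\left(-5 \right)} \right)} = \left(177 + 2431\right) - 12 = 2608 - 12 = 2596$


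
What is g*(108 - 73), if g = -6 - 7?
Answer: -455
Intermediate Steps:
g = -13
g*(108 - 73) = -13*(108 - 73) = -13*35 = -455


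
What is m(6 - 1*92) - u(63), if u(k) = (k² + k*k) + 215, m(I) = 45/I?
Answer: -701203/86 ≈ -8153.5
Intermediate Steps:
u(k) = 215 + 2*k² (u(k) = (k² + k²) + 215 = 2*k² + 215 = 215 + 2*k²)
m(6 - 1*92) - u(63) = 45/(6 - 1*92) - (215 + 2*63²) = 45/(6 - 92) - (215 + 2*3969) = 45/(-86) - (215 + 7938) = 45*(-1/86) - 1*8153 = -45/86 - 8153 = -701203/86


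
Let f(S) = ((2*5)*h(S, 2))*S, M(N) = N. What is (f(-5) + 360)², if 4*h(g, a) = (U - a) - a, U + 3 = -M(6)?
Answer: 1092025/4 ≈ 2.7301e+5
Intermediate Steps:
U = -9 (U = -3 - 1*6 = -3 - 6 = -9)
h(g, a) = -9/4 - a/2 (h(g, a) = ((-9 - a) - a)/4 = (-9 - 2*a)/4 = -9/4 - a/2)
f(S) = -65*S/2 (f(S) = ((2*5)*(-9/4 - ½*2))*S = (10*(-9/4 - 1))*S = (10*(-13/4))*S = -65*S/2)
(f(-5) + 360)² = (-65/2*(-5) + 360)² = (325/2 + 360)² = (1045/2)² = 1092025/4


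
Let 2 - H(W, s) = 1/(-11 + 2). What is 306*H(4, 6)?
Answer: 646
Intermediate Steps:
H(W, s) = 19/9 (H(W, s) = 2 - 1/(-11 + 2) = 2 - 1/(-9) = 2 - 1*(-⅑) = 2 + ⅑ = 19/9)
306*H(4, 6) = 306*(19/9) = 646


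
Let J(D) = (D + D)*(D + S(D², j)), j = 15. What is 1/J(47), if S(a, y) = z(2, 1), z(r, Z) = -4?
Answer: 1/4042 ≈ 0.00024740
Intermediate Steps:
S(a, y) = -4
J(D) = 2*D*(-4 + D) (J(D) = (D + D)*(D - 4) = (2*D)*(-4 + D) = 2*D*(-4 + D))
1/J(47) = 1/(2*47*(-4 + 47)) = 1/(2*47*43) = 1/4042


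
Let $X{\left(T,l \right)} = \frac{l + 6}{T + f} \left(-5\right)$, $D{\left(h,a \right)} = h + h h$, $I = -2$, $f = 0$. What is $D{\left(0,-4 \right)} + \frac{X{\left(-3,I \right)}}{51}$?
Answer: $\frac{20}{153} \approx 0.13072$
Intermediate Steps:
$D{\left(h,a \right)} = h + h^{2}$
$X{\left(T,l \right)} = - \frac{5 \left(6 + l\right)}{T}$ ($X{\left(T,l \right)} = \frac{l + 6}{T + 0} \left(-5\right) = \frac{6 + l}{T} \left(-5\right) = - \frac{5 \left(6 + l\right)}{T}$)
$D{\left(0,-4 \right)} + \frac{X{\left(-3,I \right)}}{51} = 0 \left(1 + 0\right) + \frac{5 \frac{1}{-3} \left(-6 - -2\right)}{51} = 0 \cdot 1 + \frac{5 \left(- \frac{1}{3}\right) \left(-6 + 2\right)}{51} = 0 + \frac{5 \left(- \frac{1}{3}\right) \left(-4\right)}{51} = 0 + \frac{1}{51} \cdot \frac{20}{3} = 0 + \frac{20}{153} = \frac{20}{153}$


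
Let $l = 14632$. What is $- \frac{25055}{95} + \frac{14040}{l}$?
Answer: $- \frac{9131774}{34751} \approx -262.78$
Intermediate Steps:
$- \frac{25055}{95} + \frac{14040}{l} = - \frac{25055}{95} + \frac{14040}{14632} = \left(-25055\right) \frac{1}{95} + 14040 \cdot \frac{1}{14632} = - \frac{5011}{19} + \frac{1755}{1829} = - \frac{9131774}{34751}$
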